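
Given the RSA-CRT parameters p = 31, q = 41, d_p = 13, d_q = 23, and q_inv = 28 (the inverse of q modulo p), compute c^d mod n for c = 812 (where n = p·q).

m₁ = c^(d_p) mod p: c ≡ 6 (mod 31), and 6^13 mod 31 = 6.
m₂ = c^(d_q) mod q: c ≡ 33 (mod 41), and 33^23 mod 41 = 21.
h = q_inv·(m₁ − m₂) mod p = 28·(6 − 21) mod 31 = 14.
m = m₂ + h·q = 21 + 14·41 = 595.

595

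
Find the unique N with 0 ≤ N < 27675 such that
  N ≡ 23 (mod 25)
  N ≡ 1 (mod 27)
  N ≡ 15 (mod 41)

The moduli are pairwise coprime; M = 25·27·41 = 27675.
M/25 = 1107; 1107 ≡ 7 (mod 25); 7·18 ≡ 1, so inverse 18.
M/27 = 1025; 1025 ≡ 26 (mod 27); 26·26 ≡ 1, so inverse 26.
M/41 = 675; 675 ≡ 19 (mod 41); 19·13 ≡ 1, so inverse 13.
N ≡ 23·1107·18 + 1·1025·26 + 15·675·13 = 616573.
616573 mod 27675 = 7723.

7723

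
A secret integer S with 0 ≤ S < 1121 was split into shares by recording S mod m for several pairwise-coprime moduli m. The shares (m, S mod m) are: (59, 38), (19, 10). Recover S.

333

From S ≡ 38 (mod 59) write S = 38 + 59t. Substituting into S ≡ 10 (mod 19) gives 59t ≡ 10 (mod 19), and since 2⁻¹ ≡ 10 (mod 19), t ≡ 5. Hence S ≡ 38 + 59·5 = 333 (mod 1121).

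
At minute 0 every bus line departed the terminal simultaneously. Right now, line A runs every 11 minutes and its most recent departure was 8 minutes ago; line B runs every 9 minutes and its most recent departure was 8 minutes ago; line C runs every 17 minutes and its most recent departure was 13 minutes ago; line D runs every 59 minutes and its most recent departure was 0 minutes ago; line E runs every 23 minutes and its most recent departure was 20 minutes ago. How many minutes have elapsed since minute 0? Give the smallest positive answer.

109799

The moduli are pairwise coprime; N = 11·9·17·59·23 = 2283831.
N/11 = 207621; 207621 ≡ 7 (mod 11); 7·8 ≡ 1, so inverse 8.
N/9 = 253759; 253759 ≡ 4 (mod 9); 4·7 ≡ 1, so inverse 7.
N/17 = 134343; 134343 ≡ 9 (mod 17); 9·2 ≡ 1, so inverse 2.
N/59 = 38709; 38709 ≡ 5 (mod 59); 5·12 ≡ 1, so inverse 12.
N/23 = 99297; 99297 ≡ 6 (mod 23); 6·4 ≡ 1, so inverse 4.
t ≡ 8·207621·8 + 8·253759·7 + 13·134343·2 + 0·38709·12 + 20·99297·4 = 38934926.
38934926 mod 2283831 = 109799.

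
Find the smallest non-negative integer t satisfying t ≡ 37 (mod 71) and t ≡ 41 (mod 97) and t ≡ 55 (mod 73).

66777

Combine the congruences pairwise.
From t ≡ 37 (mod 71) write t = 37 + 71s. Substituting into t ≡ 41 (mod 97) gives 71s ≡ 4 (mod 97), and since 71⁻¹ ≡ 41 (mod 97), s ≡ 67. Hence t ≡ 37 + 71·67 = 4794 (mod 6887).
From t ≡ 4794 (mod 6887) write t = 4794 + 6887s. Substituting into t ≡ 55 (mod 73) gives 6887s ≡ 6 (mod 73), and since 25⁻¹ ≡ 38 (mod 73), s ≡ 9. Hence t ≡ 4794 + 6887·9 = 66777 (mod 502751).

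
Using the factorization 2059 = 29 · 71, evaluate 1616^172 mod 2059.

1283

Mod 29: 1616 ≡ 21; by Fermat, exponent reduces to 172 mod 28 = 4; 21^4 ≡ 7 (mod 29).
Mod 71: 1616 ≡ 54; by Fermat, exponent reduces to 172 mod 70 = 32; 54^32 ≡ 5 (mod 71).
Combine by CRT: x ≡ 7 (mod 29), x ≡ 5 (mod 71) ⇒ x ≡ 1283 (mod 2059).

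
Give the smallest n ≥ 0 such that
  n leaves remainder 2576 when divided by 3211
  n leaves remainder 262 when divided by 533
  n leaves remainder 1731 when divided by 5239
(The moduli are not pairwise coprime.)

1405783

gcd(3211, 533) = 13 and 13 | (262 − 2576), so the pair is consistent; merging gives n ≡ 89273 (mod 131651), where 131651 = lcm(3211, 533).
gcd(131651, 5239) = 169 and 169 | (1731 − 89273), so the pair is consistent; merging gives n ≡ 1405783 (mod 4081181), where 4081181 = lcm(131651, 5239).
The solution is unique modulo lcm(3211, 533, 5239) = 4081181.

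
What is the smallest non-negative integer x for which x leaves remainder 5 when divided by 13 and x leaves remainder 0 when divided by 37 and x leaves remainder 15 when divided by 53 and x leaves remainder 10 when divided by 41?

The moduli are pairwise coprime; N = 13·37·53·41 = 1045213.
N/13 = 80401; 80401 ≡ 9 (mod 13); 9·3 ≡ 1, so inverse 3.
N/37 = 28249; 28249 ≡ 18 (mod 37); 18·35 ≡ 1, so inverse 35.
N/53 = 19721; 19721 ≡ 5 (mod 53); 5·32 ≡ 1, so inverse 32.
N/41 = 25493; 25493 ≡ 32 (mod 41); 32·9 ≡ 1, so inverse 9.
x ≡ 5·80401·3 + 0·28249·35 + 15·19721·32 + 10·25493·9 = 12966465.
12966465 mod 1045213 = 423909.

423909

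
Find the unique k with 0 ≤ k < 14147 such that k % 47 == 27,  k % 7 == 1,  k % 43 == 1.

10837

The moduli are pairwise coprime; N = 47·7·43 = 14147.
N/47 = 301; 301 ≡ 19 (mod 47); 19·5 ≡ 1, so inverse 5.
N/7 = 2021; 2021 ≡ 5 (mod 7); 5·3 ≡ 1, so inverse 3.
N/43 = 329; 329 ≡ 28 (mod 43); 28·20 ≡ 1, so inverse 20.
k ≡ 27·301·5 + 1·2021·3 + 1·329·20 = 53278.
53278 mod 14147 = 10837.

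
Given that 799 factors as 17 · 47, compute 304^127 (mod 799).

Mod 17: 304 ≡ 15; by Fermat, exponent reduces to 127 mod 16 = 15; 15^15 ≡ 8 (mod 17).
Mod 47: 304 ≡ 22; by Fermat, exponent reduces to 127 mod 46 = 35; 22^35 ≡ 5 (mod 47).
Combine by CRT: x ≡ 8 (mod 17), x ≡ 5 (mod 47) ⇒ x ≡ 569 (mod 799).

569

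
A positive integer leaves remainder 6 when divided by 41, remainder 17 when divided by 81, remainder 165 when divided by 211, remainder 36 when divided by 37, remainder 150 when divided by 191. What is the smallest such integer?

3208654799

The moduli are pairwise coprime; N = 41·81·211·37·191 = 4952065977.
N/41 = 120782097; 120782097 ≡ 33 (mod 41); 33·5 ≡ 1, so inverse 5.
N/81 = 61136617; 61136617 ≡ 4 (mod 81); 4·61 ≡ 1, so inverse 61.
N/211 = 23469507; 23469507 ≡ 188 (mod 211); 188·55 ≡ 1, so inverse 55.
N/37 = 133839621; 133839621 ≡ 2 (mod 37); 2·19 ≡ 1, so inverse 19.
N/191 = 25927047; 25927047 ≡ 134 (mod 191); 134·67 ≡ 1, so inverse 67.
k ≡ 6·120782097·5 + 17·61136617·61 + 165·23469507·55 + 36·133839621·19 + 150·25927047·67 = 632121033878.
632121033878 mod 4952065977 = 3208654799.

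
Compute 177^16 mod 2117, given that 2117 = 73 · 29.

600

Mod 73: 177 ≡ 31; 31^16 ≡ 16 (mod 73).
Mod 29: 177 ≡ 3; 3^16 ≡ 20 (mod 29).
Combine by CRT: x ≡ 16 (mod 73), x ≡ 20 (mod 29) ⇒ x ≡ 600 (mod 2117).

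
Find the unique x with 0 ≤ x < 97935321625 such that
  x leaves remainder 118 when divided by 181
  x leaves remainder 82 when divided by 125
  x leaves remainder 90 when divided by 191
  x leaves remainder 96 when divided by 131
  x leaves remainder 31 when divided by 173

From x ≡ 118 (mod 181) write x = 118 + 181t. Substituting into x ≡ 82 (mod 125) gives 181t ≡ 89 (mod 125), and since 56⁻¹ ≡ 96 (mod 125), t ≡ 44. Hence x ≡ 118 + 181·44 = 8082 (mod 22625).
From x ≡ 8082 (mod 22625) write x = 8082 + 22625t. Substituting into x ≡ 90 (mod 191) gives 22625t ≡ 30 (mod 191), and since 87⁻¹ ≡ 101 (mod 191), t ≡ 165. Hence x ≡ 8082 + 22625·165 = 3741207 (mod 4321375).
From x ≡ 3741207 (mod 4321375) write x = 3741207 + 4321375t. Substituting into x ≡ 96 (mod 131) gives 4321375t ≡ 118 (mod 131), and since 78⁻¹ ≡ 42 (mod 131), t ≡ 109. Hence x ≡ 3741207 + 4321375·109 = 474771082 (mod 566100125).
From x ≡ 474771082 (mod 566100125) write x = 474771082 + 566100125t. Substituting into x ≡ 31 (mod 173) gives 566100125t ≡ 115 (mod 173), and since 10⁻¹ ≡ 52 (mod 173), t ≡ 98. Hence x ≡ 474771082 + 566100125·98 = 55952583332 (mod 97935321625).

55952583332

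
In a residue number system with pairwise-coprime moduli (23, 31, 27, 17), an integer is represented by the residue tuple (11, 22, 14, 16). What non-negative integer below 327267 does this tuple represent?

267800

Combine the congruences pairwise.
From x ≡ 11 (mod 23) write x = 11 + 23t. Substituting into x ≡ 22 (mod 31) gives 23t ≡ 11 (mod 31), and since 23⁻¹ ≡ 27 (mod 31), t ≡ 18. Hence x ≡ 11 + 23·18 = 425 (mod 713).
From x ≡ 425 (mod 713) write x = 425 + 713t. Substituting into x ≡ 14 (mod 27) gives 713t ≡ 21 (mod 27), and since 11⁻¹ ≡ 5 (mod 27), t ≡ 24. Hence x ≡ 425 + 713·24 = 17537 (mod 19251).
From x ≡ 17537 (mod 19251) write x = 17537 + 19251t. Substituting into x ≡ 16 (mod 17) gives 19251t ≡ 6 (mod 17), and since 7⁻¹ ≡ 5 (mod 17), t ≡ 13. Hence x ≡ 17537 + 19251·13 = 267800 (mod 327267).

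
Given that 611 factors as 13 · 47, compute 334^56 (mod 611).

341

Mod 13: 334 ≡ 9; by Fermat, exponent reduces to 56 mod 12 = 8; 9^8 ≡ 3 (mod 13).
Mod 47: 334 ≡ 5; by Fermat, exponent reduces to 56 mod 46 = 10; 5^10 ≡ 12 (mod 47).
Combine by CRT: x ≡ 3 (mod 13), x ≡ 12 (mod 47) ⇒ x ≡ 341 (mod 611).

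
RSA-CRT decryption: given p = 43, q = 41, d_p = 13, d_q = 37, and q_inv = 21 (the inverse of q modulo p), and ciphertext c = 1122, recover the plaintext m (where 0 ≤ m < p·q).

m₁ = c^(d_p) mod p: c ≡ 4 (mod 43), and 4^13 mod 43 = 11.
m₂ = c^(d_q) mod q: c ≡ 15 (mod 41), and 15^37 mod 41 = 19.
h = q_inv·(m₁ − m₂) mod p = 21·(11 − 19) mod 43 = 4.
m = m₂ + h·q = 19 + 4·41 = 183.

183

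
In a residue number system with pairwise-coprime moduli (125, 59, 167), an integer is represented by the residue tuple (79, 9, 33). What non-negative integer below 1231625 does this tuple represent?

920704

From x ≡ 79 (mod 125) write x = 79 + 125t. Substituting into x ≡ 9 (mod 59) gives 125t ≡ 48 (mod 59), and since 7⁻¹ ≡ 17 (mod 59), t ≡ 49. Hence x ≡ 79 + 125·49 = 6204 (mod 7375).
From x ≡ 6204 (mod 7375) write x = 6204 + 7375t. Substituting into x ≡ 33 (mod 167) gives 7375t ≡ 8 (mod 167), and since 27⁻¹ ≡ 99 (mod 167), t ≡ 124. Hence x ≡ 6204 + 7375·124 = 920704 (mod 1231625).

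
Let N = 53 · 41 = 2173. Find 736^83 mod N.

1181

Mod 53: 736 ≡ 47; by Fermat, exponent reduces to 83 mod 52 = 31; 47^31 ≡ 15 (mod 53).
Mod 41: 736 ≡ 39; by Fermat, exponent reduces to 83 mod 40 = 3; 39^3 ≡ 33 (mod 41).
Combine by CRT: x ≡ 15 (mod 53), x ≡ 33 (mod 41) ⇒ x ≡ 1181 (mod 2173).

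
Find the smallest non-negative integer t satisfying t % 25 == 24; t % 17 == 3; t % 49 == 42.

18074

The moduli are pairwise coprime; N = 25·17·49 = 20825.
N/25 = 833; 833 ≡ 8 (mod 25); 8·22 ≡ 1, so inverse 22.
N/17 = 1225; 1225 ≡ 1 (mod 17), inverse 1.
N/49 = 425; 425 ≡ 33 (mod 49); 33·3 ≡ 1, so inverse 3.
t ≡ 24·833·22 + 3·1225·1 + 42·425·3 = 497049.
497049 mod 20825 = 18074.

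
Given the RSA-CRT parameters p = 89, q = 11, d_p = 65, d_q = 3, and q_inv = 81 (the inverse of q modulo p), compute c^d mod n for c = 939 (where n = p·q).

m₁ = c^(d_p) mod p: c ≡ 49 (mod 89), and 49^65 mod 89 = 69.
m₂ = c^(d_q) mod q: c ≡ 4 (mod 11), and 4^3 mod 11 = 9.
h = q_inv·(m₁ − m₂) mod p = 81·(69 − 9) mod 89 = 54.
m = m₂ + h·q = 9 + 54·11 = 603.

603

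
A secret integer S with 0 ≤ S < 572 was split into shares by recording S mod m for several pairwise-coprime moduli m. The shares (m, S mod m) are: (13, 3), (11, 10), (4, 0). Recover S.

120

Combine the congruences pairwise.
From S ≡ 3 (mod 13) write S = 3 + 13t. Substituting into S ≡ 10 (mod 11) gives 13t ≡ 7 (mod 11), and since 2⁻¹ ≡ 6 (mod 11), t ≡ 9. Hence S ≡ 3 + 13·9 = 120 (mod 143).
From S ≡ 120 (mod 143) write S = 120 + 143t. Substituting into S ≡ 0 (mod 4) gives 143t ≡ 0 (mod 4), and since 3⁻¹ ≡ 3 (mod 4), t ≡ 0. Hence S ≡ 120 + 143·0 = 120 (mod 572).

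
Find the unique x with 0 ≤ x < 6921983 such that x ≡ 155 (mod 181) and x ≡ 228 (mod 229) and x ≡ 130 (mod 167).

3845138

The moduli are pairwise coprime; N = 181·229·167 = 6921983.
N/181 = 38243; 38243 ≡ 52 (mod 181); 52·94 ≡ 1, so inverse 94.
N/229 = 30227; 30227 ≡ 228 (mod 229); 228·228 ≡ 1, so inverse 228.
N/167 = 41449; 41449 ≡ 33 (mod 167); 33·81 ≡ 1, so inverse 81.
x ≡ 155·38243·94 + 228·30227·228 + 130·41449·81 = 2564978848.
2564978848 mod 6921983 = 3845138.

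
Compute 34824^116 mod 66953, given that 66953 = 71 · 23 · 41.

Mod 71: 34824 ≡ 34; by Fermat, exponent reduces to 116 mod 70 = 46; 34^46 ≡ 45 (mod 71).
Mod 23: 34824 ≡ 2; by Fermat, exponent reduces to 116 mod 22 = 6; 2^6 ≡ 18 (mod 23).
Mod 41: 34824 ≡ 15; by Fermat, exponent reduces to 116 mod 40 = 36; 15^36 ≡ 4 (mod 41).
Combine by CRT: x ≡ 45 (mod 71), x ≡ 18 (mod 23), x ≡ 4 (mod 41) ⇒ x ≡ 14600 (mod 66953).

14600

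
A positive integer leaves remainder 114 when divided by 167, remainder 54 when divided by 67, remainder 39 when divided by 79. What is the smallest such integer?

The moduli are pairwise coprime; N = 167·67·79 = 883931.
N/167 = 5293; 5293 ≡ 116 (mod 167); 116·36 ≡ 1, so inverse 36.
N/67 = 13193; 13193 ≡ 61 (mod 67); 61·11 ≡ 1, so inverse 11.
N/79 = 11189; 11189 ≡ 50 (mod 79); 50·49 ≡ 1, so inverse 49.
k ≡ 114·5293·36 + 54·13193·11 + 39·11189·49 = 50941293.
50941293 mod 883931 = 557226.

557226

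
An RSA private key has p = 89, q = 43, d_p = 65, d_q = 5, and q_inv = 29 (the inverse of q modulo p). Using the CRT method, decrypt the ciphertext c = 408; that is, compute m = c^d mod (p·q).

2455

m₁ = c^(d_p) mod p: c ≡ 52 (mod 89), and 52^65 mod 89 = 52.
m₂ = c^(d_q) mod q: c ≡ 21 (mod 43), and 21^5 mod 43 = 4.
h = q_inv·(m₁ − m₂) mod p = 29·(52 − 4) mod 89 = 57.
m = m₂ + h·q = 4 + 57·43 = 2455.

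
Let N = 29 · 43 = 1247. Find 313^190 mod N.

Mod 29: 313 ≡ 23; by Fermat, exponent reduces to 190 mod 28 = 22; 23^22 ≡ 23 (mod 29).
Mod 43: 313 ≡ 12; by Fermat, exponent reduces to 190 mod 42 = 22; 12^22 ≡ 31 (mod 43).
Combine by CRT: x ≡ 23 (mod 29), x ≡ 31 (mod 43) ⇒ x ≡ 719 (mod 1247).

719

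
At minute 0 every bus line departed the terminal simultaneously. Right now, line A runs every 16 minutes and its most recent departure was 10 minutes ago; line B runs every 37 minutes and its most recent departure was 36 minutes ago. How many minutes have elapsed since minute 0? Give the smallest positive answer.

From t ≡ 10 (mod 16) write t = 10 + 16s. Substituting into t ≡ 36 (mod 37) gives 16s ≡ 26 (mod 37), and since 16⁻¹ ≡ 7 (mod 37), s ≡ 34. Hence t ≡ 10 + 16·34 = 554 (mod 592).

554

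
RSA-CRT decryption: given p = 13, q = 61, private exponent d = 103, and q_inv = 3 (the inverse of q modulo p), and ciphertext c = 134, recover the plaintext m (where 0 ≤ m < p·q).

147

d_p = d mod (p−1) = 103 mod 12 = 7; d_q = d mod (q−1) = 43.
m₁ = c^(d_p) mod p: c ≡ 4 (mod 13), and 4^7 mod 13 = 4.
m₂ = c^(d_q) mod q: c ≡ 12 (mod 61), and 12^43 mod 61 = 25.
h = q_inv·(m₁ − m₂) mod p = 3·(4 − 25) mod 13 = 2.
m = m₂ + h·q = 25 + 2·61 = 147.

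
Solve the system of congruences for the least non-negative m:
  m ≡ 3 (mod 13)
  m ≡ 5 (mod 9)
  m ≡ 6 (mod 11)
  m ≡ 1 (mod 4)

2525

The moduli are pairwise coprime; N = 13·9·11·4 = 5148.
N/13 = 396; 396 ≡ 6 (mod 13); 6·11 ≡ 1, so inverse 11.
N/9 = 572; 572 ≡ 5 (mod 9); 5·2 ≡ 1, so inverse 2.
N/11 = 468; 468 ≡ 6 (mod 11); 6·2 ≡ 1, so inverse 2.
N/4 = 1287; 1287 ≡ 3 (mod 4); 3·3 ≡ 1, so inverse 3.
m ≡ 3·396·11 + 5·572·2 + 6·468·2 + 1·1287·3 = 28265.
28265 mod 5148 = 2525.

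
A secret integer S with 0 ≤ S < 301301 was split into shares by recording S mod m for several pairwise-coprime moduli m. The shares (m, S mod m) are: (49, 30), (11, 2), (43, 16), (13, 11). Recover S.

255565

From S ≡ 30 (mod 49) write S = 30 + 49t. Substituting into S ≡ 2 (mod 11) gives 49t ≡ 5 (mod 11), and since 5⁻¹ ≡ 9 (mod 11), t ≡ 1. Hence S ≡ 30 + 49·1 = 79 (mod 539).
From S ≡ 79 (mod 539) write S = 79 + 539t. Substituting into S ≡ 16 (mod 43) gives 539t ≡ 23 (mod 43), and since 23⁻¹ ≡ 15 (mod 43), t ≡ 1. Hence S ≡ 79 + 539·1 = 618 (mod 23177).
From S ≡ 618 (mod 23177) write S = 618 + 23177t. Substituting into S ≡ 11 (mod 13) gives 23177t ≡ 4 (mod 13), and since 11⁻¹ ≡ 6 (mod 13), t ≡ 11. Hence S ≡ 618 + 23177·11 = 255565 (mod 301301).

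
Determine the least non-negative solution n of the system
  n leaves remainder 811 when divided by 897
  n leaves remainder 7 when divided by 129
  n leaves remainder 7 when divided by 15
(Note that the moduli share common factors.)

43867

gcd(897, 129) = 3 and 3 | (7 − 811), so the pair is consistent; merging gives n ≡ 5296 (mod 38571), where 38571 = lcm(897, 129).
gcd(38571, 15) = 3 and 3 | (7 − 5296), so the pair is consistent; merging gives n ≡ 43867 (mod 192855), where 192855 = lcm(38571, 15).
The solution is unique modulo lcm(897, 129, 15) = 192855.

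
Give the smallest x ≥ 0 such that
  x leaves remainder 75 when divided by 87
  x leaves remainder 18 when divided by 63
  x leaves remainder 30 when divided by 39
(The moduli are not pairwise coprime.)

23391

Combine the congruences pairwise.
gcd(87, 63) = 3 and 3 | (18 − 75), so the pair is consistent; merging gives x ≡ 1467 (mod 1827), where 1827 = lcm(87, 63).
gcd(1827, 39) = 3 and 3 | (30 − 1467), so the pair is consistent; merging gives x ≡ 23391 (mod 23751), where 23751 = lcm(1827, 39).
The solution is unique modulo lcm(87, 63, 39) = 23751.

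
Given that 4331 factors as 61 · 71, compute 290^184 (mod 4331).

666

Mod 61: 290 ≡ 46; by Fermat, exponent reduces to 184 mod 60 = 4; 46^4 ≡ 56 (mod 61).
Mod 71: 290 ≡ 6; by Fermat, exponent reduces to 184 mod 70 = 44; 6^44 ≡ 27 (mod 71).
Combine by CRT: x ≡ 56 (mod 61), x ≡ 27 (mod 71) ⇒ x ≡ 666 (mod 4331).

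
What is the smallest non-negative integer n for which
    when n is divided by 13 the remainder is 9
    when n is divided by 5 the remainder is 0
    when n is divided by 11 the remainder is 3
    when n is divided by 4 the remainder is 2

The moduli are pairwise coprime; M = 13·5·11·4 = 2860.
M/13 = 220; 220 ≡ 12 (mod 13); 12·12 ≡ 1, so inverse 12.
M/5 = 572; 572 ≡ 2 (mod 5); 2·3 ≡ 1, so inverse 3.
M/11 = 260; 260 ≡ 7 (mod 11); 7·8 ≡ 1, so inverse 8.
M/4 = 715; 715 ≡ 3 (mod 4); 3·3 ≡ 1, so inverse 3.
n ≡ 9·220·12 + 0·572·3 + 3·260·8 + 2·715·3 = 34290.
34290 mod 2860 = 2830.

2830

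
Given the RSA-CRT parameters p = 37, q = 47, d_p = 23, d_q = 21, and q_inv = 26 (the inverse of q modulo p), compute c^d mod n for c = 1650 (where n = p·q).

m₁ = c^(d_p) mod p: c ≡ 22 (mod 37), and 22^23 mod 37 = 24.
m₂ = c^(d_q) mod q: c ≡ 5 (mod 47), and 5^21 mod 47 = 15.
h = q_inv·(m₁ − m₂) mod p = 26·(24 − 15) mod 37 = 12.
m = m₂ + h·q = 15 + 12·47 = 579.

579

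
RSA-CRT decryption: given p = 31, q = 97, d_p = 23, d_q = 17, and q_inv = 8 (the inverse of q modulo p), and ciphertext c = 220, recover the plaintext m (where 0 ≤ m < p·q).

1127

m₁ = c^(d_p) mod p: c ≡ 3 (mod 31), and 3^23 mod 31 = 11.
m₂ = c^(d_q) mod q: c ≡ 26 (mod 97), and 26^17 mod 97 = 60.
h = q_inv·(m₁ − m₂) mod p = 8·(11 − 60) mod 31 = 11.
m = m₂ + h·q = 60 + 11·97 = 1127.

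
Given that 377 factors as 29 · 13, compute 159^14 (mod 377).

Mod 29: 159 ≡ 14; 14^14 ≡ 28 (mod 29).
Mod 13: 159 ≡ 3; by Fermat, exponent reduces to 14 mod 12 = 2; 3^2 ≡ 9 (mod 13).
Combine by CRT: x ≡ 28 (mod 29), x ≡ 9 (mod 13) ⇒ x ≡ 347 (mod 377).

347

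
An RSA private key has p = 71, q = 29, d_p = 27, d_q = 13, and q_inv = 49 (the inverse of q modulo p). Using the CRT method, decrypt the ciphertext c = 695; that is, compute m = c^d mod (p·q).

550

m₁ = c^(d_p) mod p: c ≡ 56 (mod 71), and 56^27 mod 71 = 53.
m₂ = c^(d_q) mod q: c ≡ 28 (mod 29), and 28^13 mod 29 = 28.
h = q_inv·(m₁ − m₂) mod p = 49·(53 − 28) mod 71 = 18.
m = m₂ + h·q = 28 + 18·29 = 550.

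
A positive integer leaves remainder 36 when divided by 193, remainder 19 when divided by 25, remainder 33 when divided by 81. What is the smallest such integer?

From m ≡ 36 (mod 193) write m = 36 + 193t. Substituting into m ≡ 19 (mod 25) gives 193t ≡ 8 (mod 25), and since 18⁻¹ ≡ 7 (mod 25), t ≡ 6. Hence m ≡ 36 + 193·6 = 1194 (mod 4825).
From m ≡ 1194 (mod 4825) write m = 1194 + 4825t. Substituting into m ≡ 33 (mod 81) gives 4825t ≡ 54 (mod 81), and since 46⁻¹ ≡ 37 (mod 81), t ≡ 54. Hence m ≡ 1194 + 4825·54 = 261744 (mod 390825).

261744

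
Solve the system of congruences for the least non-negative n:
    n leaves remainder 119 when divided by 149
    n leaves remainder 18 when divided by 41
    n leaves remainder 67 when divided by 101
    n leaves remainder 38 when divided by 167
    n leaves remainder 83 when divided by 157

12257055552

The moduli are pairwise coprime; M = 149·41·101·167·157 = 16177358971.
M/149 = 108572879; 108572879 ≡ 6 (mod 149); 6·25 ≡ 1, so inverse 25.
M/41 = 394569731; 394569731 ≡ 40 (mod 41); 40·40 ≡ 1, so inverse 40.
M/101 = 160171871; 160171871 ≡ 11 (mod 101); 11·46 ≡ 1, so inverse 46.
M/167 = 96870413; 96870413 ≡ 59 (mod 167); 59·17 ≡ 1, so inverse 17.
M/157 = 103040503; 103040503 ≡ 147 (mod 157); 147·47 ≡ 1, so inverse 47.
n ≡ 119·108572879·25 + 18·394569731·40 + 67·160171871·46 + 38·96870413·17 + 83·103040503·47 = 1565283516768.
1565283516768 mod 16177358971 = 12257055552.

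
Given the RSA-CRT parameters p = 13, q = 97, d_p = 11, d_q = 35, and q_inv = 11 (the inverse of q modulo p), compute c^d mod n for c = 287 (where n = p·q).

170

m₁ = c^(d_p) mod p: c ≡ 1 (mod 13), and 1^11 mod 13 = 1.
m₂ = c^(d_q) mod q: c ≡ 93 (mod 97), and 93^35 mod 97 = 73.
h = q_inv·(m₁ − m₂) mod p = 11·(1 − 73) mod 13 = 1.
m = m₂ + h·q = 73 + 1·97 = 170.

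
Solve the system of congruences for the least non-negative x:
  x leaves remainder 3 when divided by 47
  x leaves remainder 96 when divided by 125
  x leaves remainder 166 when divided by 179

The moduli are pairwise coprime; N = 47·125·179 = 1051625.
N/47 = 22375; 22375 ≡ 3 (mod 47); 3·16 ≡ 1, so inverse 16.
N/125 = 8413; 8413 ≡ 38 (mod 125); 38·102 ≡ 1, so inverse 102.
N/179 = 5875; 5875 ≡ 147 (mod 179); 147·151 ≡ 1, so inverse 151.
x ≡ 3·22375·16 + 96·8413·102 + 166·5875·151 = 230716846.
230716846 mod 1051625 = 410971.

410971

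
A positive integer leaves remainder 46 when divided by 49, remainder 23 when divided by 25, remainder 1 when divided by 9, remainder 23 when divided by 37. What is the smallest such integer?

351523

Combine the congruences pairwise.
From n ≡ 46 (mod 49) write n = 46 + 49t. Substituting into n ≡ 23 (mod 25) gives 49t ≡ 2 (mod 25), and since 24⁻¹ ≡ 24 (mod 25), t ≡ 23. Hence n ≡ 46 + 49·23 = 1173 (mod 1225).
From n ≡ 1173 (mod 1225) write n = 1173 + 1225t. Substituting into n ≡ 1 (mod 9) gives 1225t ≡ 7 (mod 9), and since 1⁻¹ ≡ 1 (mod 9), t ≡ 7. Hence n ≡ 1173 + 1225·7 = 9748 (mod 11025).
From n ≡ 9748 (mod 11025) write n = 9748 + 11025t. Substituting into n ≡ 23 (mod 37) gives 11025t ≡ 6 (mod 37), and since 36⁻¹ ≡ 36 (mod 37), t ≡ 31. Hence n ≡ 9748 + 11025·31 = 351523 (mod 407925).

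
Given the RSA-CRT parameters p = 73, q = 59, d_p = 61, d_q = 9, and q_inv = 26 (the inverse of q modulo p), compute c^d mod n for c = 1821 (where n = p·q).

m₁ = c^(d_p) mod p: c ≡ 69 (mod 73), and 69^61 mod 73 = 41.
m₂ = c^(d_q) mod q: c ≡ 51 (mod 59), and 51^9 mod 59 = 15.
h = q_inv·(m₁ − m₂) mod p = 26·(41 − 15) mod 73 = 19.
m = m₂ + h·q = 15 + 19·59 = 1136.

1136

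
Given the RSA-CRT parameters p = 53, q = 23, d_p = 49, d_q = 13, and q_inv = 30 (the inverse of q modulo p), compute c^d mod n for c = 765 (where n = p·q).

818

m₁ = c^(d_p) mod p: c ≡ 23 (mod 53), and 23^49 mod 53 = 23.
m₂ = c^(d_q) mod q: c ≡ 6 (mod 23), and 6^13 mod 23 = 13.
h = q_inv·(m₁ − m₂) mod p = 30·(23 − 13) mod 53 = 35.
m = m₂ + h·q = 13 + 35·23 = 818.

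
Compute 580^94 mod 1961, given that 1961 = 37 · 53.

Mod 37: 580 ≡ 25; by Fermat, exponent reduces to 94 mod 36 = 22; 25^22 ≡ 16 (mod 37).
Mod 53: 580 ≡ 50; by Fermat, exponent reduces to 94 mod 52 = 42; 50^42 ≡ 38 (mod 53).
Combine by CRT: x ≡ 16 (mod 37), x ≡ 38 (mod 53) ⇒ x ≡ 1681 (mod 1961).

1681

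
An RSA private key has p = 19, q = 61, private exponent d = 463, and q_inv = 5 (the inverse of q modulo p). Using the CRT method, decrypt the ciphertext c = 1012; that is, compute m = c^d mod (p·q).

d_p = d mod (p−1) = 463 mod 18 = 13; d_q = d mod (q−1) = 43.
m₁ = c^(d_p) mod p: c ≡ 5 (mod 19), and 5^13 mod 19 = 17.
m₂ = c^(d_q) mod q: c ≡ 36 (mod 61), and 36^43 mod 61 = 4.
h = q_inv·(m₁ − m₂) mod p = 5·(17 − 4) mod 19 = 8.
m = m₂ + h·q = 4 + 8·61 = 492.

492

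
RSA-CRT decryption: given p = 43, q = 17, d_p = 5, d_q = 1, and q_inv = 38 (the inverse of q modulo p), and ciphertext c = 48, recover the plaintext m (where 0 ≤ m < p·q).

m₁ = c^(d_p) mod p: c ≡ 5 (mod 43), and 5^5 mod 43 = 29.
m₂ = c^(d_q) mod q: c ≡ 14 (mod 17), and 14^1 mod 17 = 14.
h = q_inv·(m₁ − m₂) mod p = 38·(29 − 14) mod 43 = 11.
m = m₂ + h·q = 14 + 11·17 = 201.

201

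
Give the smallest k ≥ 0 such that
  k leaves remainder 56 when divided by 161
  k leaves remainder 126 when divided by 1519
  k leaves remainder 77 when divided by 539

243166

gcd(161, 1519) = 7 and 7 | (126 − 56), so the pair is consistent; merging gives k ≡ 33544 (mod 34937), where 34937 = lcm(161, 1519).
gcd(34937, 539) = 49 and 49 | (77 − 33544), so the pair is consistent; merging gives k ≡ 243166 (mod 384307), where 384307 = lcm(34937, 539).
The solution is unique modulo lcm(161, 1519, 539) = 384307.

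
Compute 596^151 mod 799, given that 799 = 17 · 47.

Mod 17: 596 ≡ 1; by Fermat, exponent reduces to 151 mod 16 = 7; 1^7 ≡ 1 (mod 17).
Mod 47: 596 ≡ 32; by Fermat, exponent reduces to 151 mod 46 = 13; 32^13 ≡ 3 (mod 47).
Combine by CRT: x ≡ 1 (mod 17), x ≡ 3 (mod 47) ⇒ x ≡ 426 (mod 799).

426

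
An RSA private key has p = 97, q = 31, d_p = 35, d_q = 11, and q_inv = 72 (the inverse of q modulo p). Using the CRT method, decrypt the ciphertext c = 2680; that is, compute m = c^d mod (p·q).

908

m₁ = c^(d_p) mod p: c ≡ 61 (mod 97), and 61^35 mod 97 = 35.
m₂ = c^(d_q) mod q: c ≡ 14 (mod 31), and 14^11 mod 31 = 9.
h = q_inv·(m₁ − m₂) mod p = 72·(35 − 9) mod 97 = 29.
m = m₂ + h·q = 9 + 29·31 = 908.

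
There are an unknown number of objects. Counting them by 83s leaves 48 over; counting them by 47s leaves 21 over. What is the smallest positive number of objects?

Combine the congruences pairwise.
From N ≡ 48 (mod 83) write N = 48 + 83t. Substituting into N ≡ 21 (mod 47) gives 83t ≡ 20 (mod 47), and since 36⁻¹ ≡ 17 (mod 47), t ≡ 11. Hence N ≡ 48 + 83·11 = 961 (mod 3901).

961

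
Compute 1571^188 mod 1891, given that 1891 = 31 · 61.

Mod 31: 1571 ≡ 21; by Fermat, exponent reduces to 188 mod 30 = 8; 21^8 ≡ 14 (mod 31).
Mod 61: 1571 ≡ 46; by Fermat, exponent reduces to 188 mod 60 = 8; 46^8 ≡ 25 (mod 61).
Combine by CRT: x ≡ 14 (mod 31), x ≡ 25 (mod 61) ⇒ x ≡ 696 (mod 1891).

696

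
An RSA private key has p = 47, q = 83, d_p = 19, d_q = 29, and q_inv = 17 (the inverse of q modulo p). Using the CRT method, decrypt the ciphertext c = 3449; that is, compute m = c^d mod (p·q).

2758

m₁ = c^(d_p) mod p: c ≡ 18 (mod 47), and 18^19 mod 47 = 32.
m₂ = c^(d_q) mod q: c ≡ 46 (mod 83), and 46^29 mod 83 = 19.
h = q_inv·(m₁ − m₂) mod p = 17·(32 − 19) mod 47 = 33.
m = m₂ + h·q = 19 + 33·83 = 2758.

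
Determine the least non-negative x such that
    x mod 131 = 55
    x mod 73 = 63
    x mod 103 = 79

140880

The moduli are pairwise coprime; N = 131·73·103 = 984989.
N/131 = 7519; 7519 ≡ 52 (mod 131); 52·63 ≡ 1, so inverse 63.
N/73 = 13493; 13493 ≡ 61 (mod 73); 61·6 ≡ 1, so inverse 6.
N/103 = 9563; 9563 ≡ 87 (mod 103); 87·45 ≡ 1, so inverse 45.
x ≡ 55·7519·63 + 63·13493·6 + 79·9563·45 = 65150154.
65150154 mod 984989 = 140880.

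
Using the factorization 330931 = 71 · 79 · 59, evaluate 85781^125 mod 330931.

Mod 71: 85781 ≡ 13; by Fermat, exponent reduces to 125 mod 70 = 55; 13^55 ≡ 26 (mod 71).
Mod 79: 85781 ≡ 66; by Fermat, exponent reduces to 125 mod 78 = 47; 66^47 ≡ 53 (mod 79).
Mod 59: 85781 ≡ 54; by Fermat, exponent reduces to 125 mod 58 = 9; 54^9 ≡ 11 (mod 59).
Combine by CRT: x ≡ 26 (mod 71), x ≡ 53 (mod 79), x ≡ 11 (mod 59) ⇒ x ≡ 283742 (mod 330931).

283742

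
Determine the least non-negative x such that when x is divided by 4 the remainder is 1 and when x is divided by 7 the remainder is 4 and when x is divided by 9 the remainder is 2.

137

The moduli are pairwise coprime; N = 4·7·9 = 252.
N/4 = 63; 63 ≡ 3 (mod 4); 3·3 ≡ 1, so inverse 3.
N/7 = 36; 36 ≡ 1 (mod 7), inverse 1.
N/9 = 28; 28 ≡ 1 (mod 9), inverse 1.
x ≡ 1·63·3 + 4·36·1 + 2·28·1 = 389.
389 mod 252 = 137.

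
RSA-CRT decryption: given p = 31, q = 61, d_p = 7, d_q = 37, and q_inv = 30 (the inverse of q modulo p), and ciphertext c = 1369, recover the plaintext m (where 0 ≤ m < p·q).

m₁ = c^(d_p) mod p: c ≡ 5 (mod 31), and 5^7 mod 31 = 5.
m₂ = c^(d_q) mod q: c ≡ 27 (mod 61), and 27^37 mod 61 = 3.
h = q_inv·(m₁ − m₂) mod p = 30·(5 − 3) mod 31 = 29.
m = m₂ + h·q = 3 + 29·61 = 1772.

1772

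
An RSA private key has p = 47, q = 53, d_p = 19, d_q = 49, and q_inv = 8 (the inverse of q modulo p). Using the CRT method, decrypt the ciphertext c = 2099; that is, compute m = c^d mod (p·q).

2457

m₁ = c^(d_p) mod p: c ≡ 31 (mod 47), and 31^19 mod 47 = 13.
m₂ = c^(d_q) mod q: c ≡ 32 (mod 53), and 32^49 mod 53 = 19.
h = q_inv·(m₁ − m₂) mod p = 8·(13 − 19) mod 47 = 46.
m = m₂ + h·q = 19 + 46·53 = 2457.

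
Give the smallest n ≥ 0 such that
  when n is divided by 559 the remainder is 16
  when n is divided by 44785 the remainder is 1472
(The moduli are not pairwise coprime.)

538892

gcd(559, 44785) = 13 and 13 | (1472 − 16), so the pair is consistent; merging gives n ≡ 538892 (mod 1925755), where 1925755 = lcm(559, 44785).
The solution is unique modulo lcm(559, 44785) = 1925755.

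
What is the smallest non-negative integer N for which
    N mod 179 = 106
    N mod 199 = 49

Combine the congruences pairwise.
From N ≡ 106 (mod 179) write N = 106 + 179t. Substituting into N ≡ 49 (mod 199) gives 179t ≡ 142 (mod 199), and since 179⁻¹ ≡ 189 (mod 199), t ≡ 172. Hence N ≡ 106 + 179·172 = 30894 (mod 35621).

30894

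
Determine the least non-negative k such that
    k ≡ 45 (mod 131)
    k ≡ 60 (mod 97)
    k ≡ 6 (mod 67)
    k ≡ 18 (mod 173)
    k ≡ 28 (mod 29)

Combine the congruences pairwise.
From k ≡ 45 (mod 131) write k = 45 + 131t. Substituting into k ≡ 60 (mod 97) gives 131t ≡ 15 (mod 97), and since 34⁻¹ ≡ 20 (mod 97), t ≡ 9. Hence k ≡ 45 + 131·9 = 1224 (mod 12707).
From k ≡ 1224 (mod 12707) write k = 1224 + 12707t. Substituting into k ≡ 6 (mod 67) gives 12707t ≡ 55 (mod 67), and since 44⁻¹ ≡ 32 (mod 67), t ≡ 18. Hence k ≡ 1224 + 12707·18 = 229950 (mod 851369).
From k ≡ 229950 (mod 851369) write k = 229950 + 851369t. Substituting into k ≡ 18 (mod 173) gives 851369t ≡ 158 (mod 173), and since 36⁻¹ ≡ 149 (mod 173), t ≡ 14. Hence k ≡ 229950 + 851369·14 = 12149116 (mod 147286837).
From k ≡ 12149116 (mod 147286837) write k = 12149116 + 147286837t. Substituting into k ≡ 28 (mod 29) gives 147286837t ≡ 27 (mod 29), and since 13⁻¹ ≡ 9 (mod 29), t ≡ 11. Hence k ≡ 12149116 + 147286837·11 = 1632304323 (mod 4271318273).

1632304323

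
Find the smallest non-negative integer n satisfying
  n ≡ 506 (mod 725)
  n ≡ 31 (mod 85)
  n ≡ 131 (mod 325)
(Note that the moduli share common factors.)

72281

gcd(725, 85) = 5 and 5 | (31 − 506), so the pair is consistent; merging gives n ≡ 10656 (mod 12325), where 12325 = lcm(725, 85).
gcd(12325, 325) = 25 and 25 | (131 − 10656), so the pair is consistent; merging gives n ≡ 72281 (mod 160225), where 160225 = lcm(12325, 325).
The solution is unique modulo lcm(725, 85, 325) = 160225.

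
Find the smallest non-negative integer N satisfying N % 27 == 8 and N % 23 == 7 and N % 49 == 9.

The moduli are pairwise coprime; M = 27·23·49 = 30429.
M/27 = 1127; 1127 ≡ 20 (mod 27); 20·23 ≡ 1, so inverse 23.
M/23 = 1323; 1323 ≡ 12 (mod 23); 12·2 ≡ 1, so inverse 2.
M/49 = 621; 621 ≡ 33 (mod 49); 33·3 ≡ 1, so inverse 3.
N ≡ 8·1127·23 + 7·1323·2 + 9·621·3 = 242657.
242657 mod 30429 = 29654.

29654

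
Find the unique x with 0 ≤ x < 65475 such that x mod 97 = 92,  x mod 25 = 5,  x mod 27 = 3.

Combine the congruences pairwise.
From x ≡ 92 (mod 97) write x = 92 + 97t. Substituting into x ≡ 5 (mod 25) gives 97t ≡ 13 (mod 25), and since 22⁻¹ ≡ 8 (mod 25), t ≡ 4. Hence x ≡ 92 + 97·4 = 480 (mod 2425).
From x ≡ 480 (mod 2425) write x = 480 + 2425t. Substituting into x ≡ 3 (mod 27) gives 2425t ≡ 9 (mod 27), and since 22⁻¹ ≡ 16 (mod 27), t ≡ 9. Hence x ≡ 480 + 2425·9 = 22305 (mod 65475).

22305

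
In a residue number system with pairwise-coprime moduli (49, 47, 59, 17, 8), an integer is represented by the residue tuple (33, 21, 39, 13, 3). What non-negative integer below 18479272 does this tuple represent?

The moduli are pairwise coprime; N = 49·47·59·17·8 = 18479272.
N/49 = 377128; 377128 ≡ 24 (mod 49); 24·47 ≡ 1, so inverse 47.
N/47 = 393176; 393176 ≡ 21 (mod 47); 21·9 ≡ 1, so inverse 9.
N/59 = 313208; 313208 ≡ 36 (mod 59); 36·41 ≡ 1, so inverse 41.
N/17 = 1087016; 1087016 ≡ 2 (mod 17); 2·9 ≡ 1, so inverse 9.
N/8 = 2309909; 2309909 ≡ 5 (mod 8); 5·5 ≡ 1, so inverse 5.
x ≡ 33·377128·47 + 21·393176·9 + 39·313208·41 + 13·1087016·9 + 3·2309909·5 = 1321884891.
1321884891 mod 18479272 = 9856579.

9856579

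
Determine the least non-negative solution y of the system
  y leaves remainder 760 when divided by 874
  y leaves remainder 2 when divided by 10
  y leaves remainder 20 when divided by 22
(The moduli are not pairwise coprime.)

Combine the congruences pairwise.
gcd(874, 10) = 2 and 2 | (2 − 760), so the pair is consistent; merging gives y ≡ 3382 (mod 4370), where 4370 = lcm(874, 10).
gcd(4370, 22) = 2 and 2 | (20 − 3382), so the pair is consistent; merging gives y ≡ 25232 (mod 48070), where 48070 = lcm(4370, 22).
The solution is unique modulo lcm(874, 10, 22) = 48070.

25232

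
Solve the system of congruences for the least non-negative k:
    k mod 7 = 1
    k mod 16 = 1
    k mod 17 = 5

From k ≡ 1 (mod 7) write k = 1 + 7t. Substituting into k ≡ 1 (mod 16) gives 7t ≡ 0 (mod 16), and since 7⁻¹ ≡ 7 (mod 16), t ≡ 0. Hence k ≡ 1 + 7·0 = 1 (mod 112).
From k ≡ 1 (mod 112) write k = 1 + 112t. Substituting into k ≡ 5 (mod 17) gives 112t ≡ 4 (mod 17), and since 10⁻¹ ≡ 12 (mod 17), t ≡ 14. Hence k ≡ 1 + 112·14 = 1569 (mod 1904).

1569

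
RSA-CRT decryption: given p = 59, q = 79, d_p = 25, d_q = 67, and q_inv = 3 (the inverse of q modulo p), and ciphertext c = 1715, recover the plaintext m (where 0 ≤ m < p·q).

m₁ = c^(d_p) mod p: c ≡ 4 (mod 59), and 4^25 mod 59 = 3.
m₂ = c^(d_q) mod q: c ≡ 56 (mod 79), and 56^67 mod 79 = 56.
h = q_inv·(m₁ − m₂) mod p = 3·(3 − 56) mod 59 = 18.
m = m₂ + h·q = 56 + 18·79 = 1478.

1478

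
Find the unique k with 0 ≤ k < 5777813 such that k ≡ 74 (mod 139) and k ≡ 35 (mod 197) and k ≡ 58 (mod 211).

3268659

Combine the congruences pairwise.
From k ≡ 74 (mod 139) write k = 74 + 139t. Substituting into k ≡ 35 (mod 197) gives 139t ≡ 158 (mod 197), and since 139⁻¹ ≡ 180 (mod 197), t ≡ 72. Hence k ≡ 74 + 139·72 = 10082 (mod 27383).
From k ≡ 10082 (mod 27383) write k = 10082 + 27383t. Substituting into k ≡ 58 (mod 211) gives 27383t ≡ 104 (mod 211), and since 164⁻¹ ≡ 202 (mod 211), t ≡ 119. Hence k ≡ 10082 + 27383·119 = 3268659 (mod 5777813).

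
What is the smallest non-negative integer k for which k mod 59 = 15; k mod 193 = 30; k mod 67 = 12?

430420

The moduli are pairwise coprime; N = 59·193·67 = 762929.
N/59 = 12931; 12931 ≡ 10 (mod 59); 10·6 ≡ 1, so inverse 6.
N/193 = 3953; 3953 ≡ 93 (mod 193); 93·110 ≡ 1, so inverse 110.
N/67 = 11387; 11387 ≡ 64 (mod 67); 64·22 ≡ 1, so inverse 22.
k ≡ 15·12931·6 + 30·3953·110 + 12·11387·22 = 17214858.
17214858 mod 762929 = 430420.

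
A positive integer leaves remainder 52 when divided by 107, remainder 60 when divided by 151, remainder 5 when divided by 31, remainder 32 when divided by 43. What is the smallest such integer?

Combine the congruences pairwise.
From n ≡ 52 (mod 107) write n = 52 + 107t. Substituting into n ≡ 60 (mod 151) gives 107t ≡ 8 (mod 151), and since 107⁻¹ ≡ 24 (mod 151), t ≡ 41. Hence n ≡ 52 + 107·41 = 4439 (mod 16157).
From n ≡ 4439 (mod 16157) write n = 4439 + 16157t. Substituting into n ≡ 5 (mod 31) gives 16157t ≡ 30 (mod 31), and since 6⁻¹ ≡ 26 (mod 31), t ≡ 5. Hence n ≡ 4439 + 16157·5 = 85224 (mod 500867).
From n ≡ 85224 (mod 500867) write n = 85224 + 500867t. Substituting into n ≡ 32 (mod 43) gives 500867t ≡ 34 (mod 43), and since 3⁻¹ ≡ 29 (mod 43), t ≡ 40. Hence n ≡ 85224 + 500867·40 = 20119904 (mod 21537281).

20119904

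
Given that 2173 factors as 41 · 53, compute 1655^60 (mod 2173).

Mod 41: 1655 ≡ 15; by Fermat, exponent reduces to 60 mod 40 = 20; 15^20 ≡ 40 (mod 41).
Mod 53: 1655 ≡ 12; by Fermat, exponent reduces to 60 mod 52 = 8; 12^8 ≡ 10 (mod 53).
Combine by CRT: x ≡ 40 (mod 41), x ≡ 10 (mod 53) ⇒ x ≡ 1229 (mod 2173).

1229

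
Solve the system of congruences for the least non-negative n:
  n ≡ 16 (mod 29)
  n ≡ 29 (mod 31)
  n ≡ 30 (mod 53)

The moduli are pairwise coprime; M = 29·31·53 = 47647.
M/29 = 1643; 1643 ≡ 19 (mod 29); 19·26 ≡ 1, so inverse 26.
M/31 = 1537; 1537 ≡ 18 (mod 31); 18·19 ≡ 1, so inverse 19.
M/53 = 899; 899 ≡ 51 (mod 53); 51·26 ≡ 1, so inverse 26.
n ≡ 16·1643·26 + 29·1537·19 + 30·899·26 = 2231595.
2231595 mod 47647 = 39833.

39833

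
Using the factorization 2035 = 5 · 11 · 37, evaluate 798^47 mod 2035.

Mod 5: 798 ≡ 3; by Fermat, exponent reduces to 47 mod 4 = 3; 3^3 ≡ 2 (mod 5).
Mod 11: 798 ≡ 6; by Fermat, exponent reduces to 47 mod 10 = 7; 6^7 ≡ 8 (mod 11).
Mod 37: 798 ≡ 21; by Fermat, exponent reduces to 47 mod 36 = 11; 21^11 ≡ 3 (mod 37).
Combine by CRT: x ≡ 2 (mod 5), x ≡ 8 (mod 11), x ≡ 3 (mod 37) ⇒ x ≡ 1372 (mod 2035).

1372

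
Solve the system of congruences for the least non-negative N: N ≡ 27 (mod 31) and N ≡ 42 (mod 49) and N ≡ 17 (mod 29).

8862

The moduli are pairwise coprime; M = 31·49·29 = 44051.
M/31 = 1421; 1421 ≡ 26 (mod 31); 26·6 ≡ 1, so inverse 6.
M/49 = 899; 899 ≡ 17 (mod 49); 17·26 ≡ 1, so inverse 26.
M/29 = 1519; 1519 ≡ 11 (mod 29); 11·8 ≡ 1, so inverse 8.
N ≡ 27·1421·6 + 42·899·26 + 17·1519·8 = 1418494.
1418494 mod 44051 = 8862.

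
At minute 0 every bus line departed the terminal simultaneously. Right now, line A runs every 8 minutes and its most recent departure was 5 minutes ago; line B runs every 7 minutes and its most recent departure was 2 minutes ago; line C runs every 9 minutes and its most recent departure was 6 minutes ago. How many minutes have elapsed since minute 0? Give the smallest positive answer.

429

The moduli are pairwise coprime; N = 8·7·9 = 504.
N/8 = 63; 63 ≡ 7 (mod 8); 7·7 ≡ 1, so inverse 7.
N/7 = 72; 72 ≡ 2 (mod 7); 2·4 ≡ 1, so inverse 4.
N/9 = 56; 56 ≡ 2 (mod 9); 2·5 ≡ 1, so inverse 5.
t ≡ 5·63·7 + 2·72·4 + 6·56·5 = 4461.
4461 mod 504 = 429.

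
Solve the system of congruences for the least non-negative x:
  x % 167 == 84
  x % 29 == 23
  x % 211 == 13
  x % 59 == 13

44330902

The moduli are pairwise coprime; N = 167·29·211·59 = 60290507.
N/167 = 361021; 361021 ≡ 134 (mod 167); 134·86 ≡ 1, so inverse 86.
N/29 = 2078983; 2078983 ≡ 2 (mod 29); 2·15 ≡ 1, so inverse 15.
N/211 = 285737; 285737 ≡ 43 (mod 211); 43·54 ≡ 1, so inverse 54.
N/59 = 1021873; 1021873 ≡ 52 (mod 59); 52·42 ≡ 1, so inverse 42.
x ≡ 84·361021·86 + 23·2078983·15 + 13·285737·54 + 13·1021873·42 = 4083794871.
4083794871 mod 60290507 = 44330902.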